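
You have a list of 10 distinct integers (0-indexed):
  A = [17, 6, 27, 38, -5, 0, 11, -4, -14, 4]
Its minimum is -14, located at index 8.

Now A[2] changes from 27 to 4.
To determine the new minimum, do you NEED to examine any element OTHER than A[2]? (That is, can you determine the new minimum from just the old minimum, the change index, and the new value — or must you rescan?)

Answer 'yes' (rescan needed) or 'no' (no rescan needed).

Answer: no

Derivation:
Old min = -14 at index 8
Change at index 2: 27 -> 4
Index 2 was NOT the min. New min = min(-14, 4). No rescan of other elements needed.
Needs rescan: no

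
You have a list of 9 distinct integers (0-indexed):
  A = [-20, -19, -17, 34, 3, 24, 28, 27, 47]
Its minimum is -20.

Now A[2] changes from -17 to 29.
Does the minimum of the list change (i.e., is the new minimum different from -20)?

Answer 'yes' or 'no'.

Old min = -20
Change: A[2] -17 -> 29
Changed element was NOT the min; min changes only if 29 < -20.
New min = -20; changed? no

Answer: no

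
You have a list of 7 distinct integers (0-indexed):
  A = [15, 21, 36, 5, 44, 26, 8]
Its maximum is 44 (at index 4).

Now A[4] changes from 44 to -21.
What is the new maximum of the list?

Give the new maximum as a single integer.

Answer: 36

Derivation:
Old max = 44 (at index 4)
Change: A[4] 44 -> -21
Changed element WAS the max -> may need rescan.
  Max of remaining elements: 36
  New max = max(-21, 36) = 36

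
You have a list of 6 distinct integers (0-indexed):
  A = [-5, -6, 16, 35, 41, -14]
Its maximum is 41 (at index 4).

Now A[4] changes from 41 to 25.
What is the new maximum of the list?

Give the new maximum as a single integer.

Old max = 41 (at index 4)
Change: A[4] 41 -> 25
Changed element WAS the max -> may need rescan.
  Max of remaining elements: 35
  New max = max(25, 35) = 35

Answer: 35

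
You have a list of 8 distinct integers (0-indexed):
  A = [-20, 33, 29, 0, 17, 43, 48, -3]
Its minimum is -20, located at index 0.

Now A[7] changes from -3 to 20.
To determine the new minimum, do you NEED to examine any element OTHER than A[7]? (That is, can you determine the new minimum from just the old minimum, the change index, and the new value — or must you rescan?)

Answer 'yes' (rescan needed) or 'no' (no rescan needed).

Answer: no

Derivation:
Old min = -20 at index 0
Change at index 7: -3 -> 20
Index 7 was NOT the min. New min = min(-20, 20). No rescan of other elements needed.
Needs rescan: no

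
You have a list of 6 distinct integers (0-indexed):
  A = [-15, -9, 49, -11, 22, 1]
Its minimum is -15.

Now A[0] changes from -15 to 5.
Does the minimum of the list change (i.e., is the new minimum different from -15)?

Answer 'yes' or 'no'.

Old min = -15
Change: A[0] -15 -> 5
Changed element was the min; new min must be rechecked.
New min = -11; changed? yes

Answer: yes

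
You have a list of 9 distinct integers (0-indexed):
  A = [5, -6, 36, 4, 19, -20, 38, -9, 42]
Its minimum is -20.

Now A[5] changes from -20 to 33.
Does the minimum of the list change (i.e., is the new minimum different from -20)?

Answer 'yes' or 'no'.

Old min = -20
Change: A[5] -20 -> 33
Changed element was the min; new min must be rechecked.
New min = -9; changed? yes

Answer: yes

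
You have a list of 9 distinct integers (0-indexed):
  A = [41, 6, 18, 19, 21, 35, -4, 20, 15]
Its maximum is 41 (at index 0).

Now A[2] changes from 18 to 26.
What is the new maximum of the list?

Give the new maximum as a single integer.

Answer: 41

Derivation:
Old max = 41 (at index 0)
Change: A[2] 18 -> 26
Changed element was NOT the old max.
  New max = max(old_max, new_val) = max(41, 26) = 41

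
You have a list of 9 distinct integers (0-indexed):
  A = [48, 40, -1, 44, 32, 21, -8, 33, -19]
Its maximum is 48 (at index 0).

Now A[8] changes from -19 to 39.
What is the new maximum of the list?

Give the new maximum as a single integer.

Answer: 48

Derivation:
Old max = 48 (at index 0)
Change: A[8] -19 -> 39
Changed element was NOT the old max.
  New max = max(old_max, new_val) = max(48, 39) = 48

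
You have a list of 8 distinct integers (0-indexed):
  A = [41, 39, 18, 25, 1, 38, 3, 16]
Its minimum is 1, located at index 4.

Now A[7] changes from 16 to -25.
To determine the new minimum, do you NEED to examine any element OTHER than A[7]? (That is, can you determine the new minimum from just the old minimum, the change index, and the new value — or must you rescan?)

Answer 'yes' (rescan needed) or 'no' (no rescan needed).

Answer: no

Derivation:
Old min = 1 at index 4
Change at index 7: 16 -> -25
Index 7 was NOT the min. New min = min(1, -25). No rescan of other elements needed.
Needs rescan: no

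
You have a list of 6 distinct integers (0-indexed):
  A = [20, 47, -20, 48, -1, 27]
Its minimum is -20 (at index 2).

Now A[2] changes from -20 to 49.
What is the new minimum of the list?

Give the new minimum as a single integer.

Old min = -20 (at index 2)
Change: A[2] -20 -> 49
Changed element WAS the min. Need to check: is 49 still <= all others?
  Min of remaining elements: -1
  New min = min(49, -1) = -1

Answer: -1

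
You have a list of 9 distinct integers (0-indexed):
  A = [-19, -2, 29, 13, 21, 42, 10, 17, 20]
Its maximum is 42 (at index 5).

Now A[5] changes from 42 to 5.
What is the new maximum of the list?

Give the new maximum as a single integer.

Old max = 42 (at index 5)
Change: A[5] 42 -> 5
Changed element WAS the max -> may need rescan.
  Max of remaining elements: 29
  New max = max(5, 29) = 29

Answer: 29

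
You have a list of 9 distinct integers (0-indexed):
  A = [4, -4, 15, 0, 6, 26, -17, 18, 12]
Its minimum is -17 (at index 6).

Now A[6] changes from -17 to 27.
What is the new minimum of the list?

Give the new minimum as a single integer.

Old min = -17 (at index 6)
Change: A[6] -17 -> 27
Changed element WAS the min. Need to check: is 27 still <= all others?
  Min of remaining elements: -4
  New min = min(27, -4) = -4

Answer: -4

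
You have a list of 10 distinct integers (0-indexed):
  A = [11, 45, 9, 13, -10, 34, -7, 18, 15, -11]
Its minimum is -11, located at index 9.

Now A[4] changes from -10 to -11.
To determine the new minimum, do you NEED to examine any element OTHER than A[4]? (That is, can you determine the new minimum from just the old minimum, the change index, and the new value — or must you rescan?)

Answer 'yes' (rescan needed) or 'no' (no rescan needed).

Answer: no

Derivation:
Old min = -11 at index 9
Change at index 4: -10 -> -11
Index 4 was NOT the min. New min = min(-11, -11). No rescan of other elements needed.
Needs rescan: no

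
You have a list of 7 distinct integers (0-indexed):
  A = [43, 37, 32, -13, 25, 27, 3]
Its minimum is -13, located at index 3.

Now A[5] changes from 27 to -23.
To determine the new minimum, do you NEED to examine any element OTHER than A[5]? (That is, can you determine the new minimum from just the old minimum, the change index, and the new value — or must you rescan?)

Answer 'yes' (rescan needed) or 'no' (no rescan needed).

Old min = -13 at index 3
Change at index 5: 27 -> -23
Index 5 was NOT the min. New min = min(-13, -23). No rescan of other elements needed.
Needs rescan: no

Answer: no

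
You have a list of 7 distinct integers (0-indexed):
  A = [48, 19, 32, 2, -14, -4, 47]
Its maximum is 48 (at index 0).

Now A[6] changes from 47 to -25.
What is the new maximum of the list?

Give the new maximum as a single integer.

Answer: 48

Derivation:
Old max = 48 (at index 0)
Change: A[6] 47 -> -25
Changed element was NOT the old max.
  New max = max(old_max, new_val) = max(48, -25) = 48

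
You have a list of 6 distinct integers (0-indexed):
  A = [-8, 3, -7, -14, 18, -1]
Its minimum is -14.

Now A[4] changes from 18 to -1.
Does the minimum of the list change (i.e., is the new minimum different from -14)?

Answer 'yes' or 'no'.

Old min = -14
Change: A[4] 18 -> -1
Changed element was NOT the min; min changes only if -1 < -14.
New min = -14; changed? no

Answer: no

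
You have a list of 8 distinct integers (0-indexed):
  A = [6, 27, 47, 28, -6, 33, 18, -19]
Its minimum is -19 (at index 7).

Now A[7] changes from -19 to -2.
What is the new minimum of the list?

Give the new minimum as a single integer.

Old min = -19 (at index 7)
Change: A[7] -19 -> -2
Changed element WAS the min. Need to check: is -2 still <= all others?
  Min of remaining elements: -6
  New min = min(-2, -6) = -6

Answer: -6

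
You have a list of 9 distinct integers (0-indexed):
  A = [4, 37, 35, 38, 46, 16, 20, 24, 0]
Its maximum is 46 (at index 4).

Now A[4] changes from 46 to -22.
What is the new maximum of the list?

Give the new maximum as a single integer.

Old max = 46 (at index 4)
Change: A[4] 46 -> -22
Changed element WAS the max -> may need rescan.
  Max of remaining elements: 38
  New max = max(-22, 38) = 38

Answer: 38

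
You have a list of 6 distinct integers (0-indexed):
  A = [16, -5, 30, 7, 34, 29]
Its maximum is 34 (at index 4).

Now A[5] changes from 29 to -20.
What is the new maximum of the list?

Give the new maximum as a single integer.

Old max = 34 (at index 4)
Change: A[5] 29 -> -20
Changed element was NOT the old max.
  New max = max(old_max, new_val) = max(34, -20) = 34

Answer: 34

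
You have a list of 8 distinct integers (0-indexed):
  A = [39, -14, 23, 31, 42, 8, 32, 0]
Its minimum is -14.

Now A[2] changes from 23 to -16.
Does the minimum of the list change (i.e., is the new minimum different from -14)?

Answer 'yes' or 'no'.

Answer: yes

Derivation:
Old min = -14
Change: A[2] 23 -> -16
Changed element was NOT the min; min changes only if -16 < -14.
New min = -16; changed? yes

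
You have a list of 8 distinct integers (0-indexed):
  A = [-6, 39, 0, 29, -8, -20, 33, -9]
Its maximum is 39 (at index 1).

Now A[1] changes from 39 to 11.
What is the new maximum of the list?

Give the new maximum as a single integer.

Answer: 33

Derivation:
Old max = 39 (at index 1)
Change: A[1] 39 -> 11
Changed element WAS the max -> may need rescan.
  Max of remaining elements: 33
  New max = max(11, 33) = 33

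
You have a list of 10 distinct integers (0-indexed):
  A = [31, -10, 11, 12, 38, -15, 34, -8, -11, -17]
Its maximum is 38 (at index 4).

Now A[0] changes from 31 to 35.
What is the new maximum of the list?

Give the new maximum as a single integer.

Old max = 38 (at index 4)
Change: A[0] 31 -> 35
Changed element was NOT the old max.
  New max = max(old_max, new_val) = max(38, 35) = 38

Answer: 38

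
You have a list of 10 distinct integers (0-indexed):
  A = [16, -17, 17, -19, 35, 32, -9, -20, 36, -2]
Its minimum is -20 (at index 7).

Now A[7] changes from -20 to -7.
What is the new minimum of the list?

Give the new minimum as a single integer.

Old min = -20 (at index 7)
Change: A[7] -20 -> -7
Changed element WAS the min. Need to check: is -7 still <= all others?
  Min of remaining elements: -19
  New min = min(-7, -19) = -19

Answer: -19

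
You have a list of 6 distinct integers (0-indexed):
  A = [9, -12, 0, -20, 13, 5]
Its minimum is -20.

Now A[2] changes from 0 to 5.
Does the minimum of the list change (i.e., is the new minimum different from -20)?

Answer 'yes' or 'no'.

Old min = -20
Change: A[2] 0 -> 5
Changed element was NOT the min; min changes only if 5 < -20.
New min = -20; changed? no

Answer: no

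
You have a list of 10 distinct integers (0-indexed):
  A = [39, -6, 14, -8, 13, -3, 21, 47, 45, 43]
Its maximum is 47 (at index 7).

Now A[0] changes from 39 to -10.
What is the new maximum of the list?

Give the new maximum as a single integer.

Old max = 47 (at index 7)
Change: A[0] 39 -> -10
Changed element was NOT the old max.
  New max = max(old_max, new_val) = max(47, -10) = 47

Answer: 47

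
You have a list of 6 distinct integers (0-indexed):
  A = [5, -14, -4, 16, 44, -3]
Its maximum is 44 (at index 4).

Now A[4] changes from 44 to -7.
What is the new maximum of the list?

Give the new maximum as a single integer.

Old max = 44 (at index 4)
Change: A[4] 44 -> -7
Changed element WAS the max -> may need rescan.
  Max of remaining elements: 16
  New max = max(-7, 16) = 16

Answer: 16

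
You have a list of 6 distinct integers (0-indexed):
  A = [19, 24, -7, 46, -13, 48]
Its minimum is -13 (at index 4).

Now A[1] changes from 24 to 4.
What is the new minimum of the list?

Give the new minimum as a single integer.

Old min = -13 (at index 4)
Change: A[1] 24 -> 4
Changed element was NOT the old min.
  New min = min(old_min, new_val) = min(-13, 4) = -13

Answer: -13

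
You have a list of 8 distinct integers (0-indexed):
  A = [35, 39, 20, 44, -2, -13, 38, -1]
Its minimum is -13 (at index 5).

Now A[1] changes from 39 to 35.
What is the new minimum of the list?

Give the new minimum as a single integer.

Old min = -13 (at index 5)
Change: A[1] 39 -> 35
Changed element was NOT the old min.
  New min = min(old_min, new_val) = min(-13, 35) = -13

Answer: -13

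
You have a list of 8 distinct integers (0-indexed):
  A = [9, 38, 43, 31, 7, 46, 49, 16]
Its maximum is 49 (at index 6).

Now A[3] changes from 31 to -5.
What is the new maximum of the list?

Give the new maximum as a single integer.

Answer: 49

Derivation:
Old max = 49 (at index 6)
Change: A[3] 31 -> -5
Changed element was NOT the old max.
  New max = max(old_max, new_val) = max(49, -5) = 49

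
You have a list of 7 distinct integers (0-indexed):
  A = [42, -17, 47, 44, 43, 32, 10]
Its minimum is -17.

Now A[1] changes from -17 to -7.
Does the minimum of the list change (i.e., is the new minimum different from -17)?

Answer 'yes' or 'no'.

Answer: yes

Derivation:
Old min = -17
Change: A[1] -17 -> -7
Changed element was the min; new min must be rechecked.
New min = -7; changed? yes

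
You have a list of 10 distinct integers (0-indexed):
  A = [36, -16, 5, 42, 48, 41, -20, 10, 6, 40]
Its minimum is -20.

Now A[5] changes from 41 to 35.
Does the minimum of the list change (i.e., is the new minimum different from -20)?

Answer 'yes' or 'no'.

Answer: no

Derivation:
Old min = -20
Change: A[5] 41 -> 35
Changed element was NOT the min; min changes only if 35 < -20.
New min = -20; changed? no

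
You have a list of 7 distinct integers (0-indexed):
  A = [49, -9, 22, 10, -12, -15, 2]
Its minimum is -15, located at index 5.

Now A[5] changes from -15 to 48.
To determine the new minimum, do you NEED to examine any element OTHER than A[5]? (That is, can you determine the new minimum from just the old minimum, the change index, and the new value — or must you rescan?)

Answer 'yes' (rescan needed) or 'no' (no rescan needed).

Old min = -15 at index 5
Change at index 5: -15 -> 48
Index 5 WAS the min and new value 48 > old min -15. Must rescan other elements to find the new min.
Needs rescan: yes

Answer: yes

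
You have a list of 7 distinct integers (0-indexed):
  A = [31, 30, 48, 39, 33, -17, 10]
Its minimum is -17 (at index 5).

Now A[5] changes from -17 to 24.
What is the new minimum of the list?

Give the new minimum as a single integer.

Answer: 10

Derivation:
Old min = -17 (at index 5)
Change: A[5] -17 -> 24
Changed element WAS the min. Need to check: is 24 still <= all others?
  Min of remaining elements: 10
  New min = min(24, 10) = 10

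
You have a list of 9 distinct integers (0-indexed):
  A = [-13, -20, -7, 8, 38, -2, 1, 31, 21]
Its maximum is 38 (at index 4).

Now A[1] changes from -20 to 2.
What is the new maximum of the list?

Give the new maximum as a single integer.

Answer: 38

Derivation:
Old max = 38 (at index 4)
Change: A[1] -20 -> 2
Changed element was NOT the old max.
  New max = max(old_max, new_val) = max(38, 2) = 38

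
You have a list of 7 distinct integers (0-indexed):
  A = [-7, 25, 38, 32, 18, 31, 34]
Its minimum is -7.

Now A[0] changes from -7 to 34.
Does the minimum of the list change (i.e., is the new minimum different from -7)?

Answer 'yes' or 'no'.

Answer: yes

Derivation:
Old min = -7
Change: A[0] -7 -> 34
Changed element was the min; new min must be rechecked.
New min = 18; changed? yes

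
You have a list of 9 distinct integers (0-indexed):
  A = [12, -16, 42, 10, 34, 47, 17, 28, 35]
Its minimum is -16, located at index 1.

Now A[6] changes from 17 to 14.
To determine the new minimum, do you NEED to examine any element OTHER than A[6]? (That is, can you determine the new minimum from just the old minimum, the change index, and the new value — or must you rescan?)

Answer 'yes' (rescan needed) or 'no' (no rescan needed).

Old min = -16 at index 1
Change at index 6: 17 -> 14
Index 6 was NOT the min. New min = min(-16, 14). No rescan of other elements needed.
Needs rescan: no

Answer: no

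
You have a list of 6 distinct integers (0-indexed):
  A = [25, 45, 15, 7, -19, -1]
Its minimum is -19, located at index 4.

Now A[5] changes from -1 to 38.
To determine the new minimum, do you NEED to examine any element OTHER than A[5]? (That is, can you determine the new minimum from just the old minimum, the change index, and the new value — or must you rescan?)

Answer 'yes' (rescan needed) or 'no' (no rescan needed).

Old min = -19 at index 4
Change at index 5: -1 -> 38
Index 5 was NOT the min. New min = min(-19, 38). No rescan of other elements needed.
Needs rescan: no

Answer: no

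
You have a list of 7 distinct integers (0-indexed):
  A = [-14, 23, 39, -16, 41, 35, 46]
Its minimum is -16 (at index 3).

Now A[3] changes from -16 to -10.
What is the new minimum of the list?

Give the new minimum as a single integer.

Old min = -16 (at index 3)
Change: A[3] -16 -> -10
Changed element WAS the min. Need to check: is -10 still <= all others?
  Min of remaining elements: -14
  New min = min(-10, -14) = -14

Answer: -14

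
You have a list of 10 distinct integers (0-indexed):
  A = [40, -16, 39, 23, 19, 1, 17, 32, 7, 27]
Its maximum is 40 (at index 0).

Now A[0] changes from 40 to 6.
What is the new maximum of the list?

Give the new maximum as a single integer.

Answer: 39

Derivation:
Old max = 40 (at index 0)
Change: A[0] 40 -> 6
Changed element WAS the max -> may need rescan.
  Max of remaining elements: 39
  New max = max(6, 39) = 39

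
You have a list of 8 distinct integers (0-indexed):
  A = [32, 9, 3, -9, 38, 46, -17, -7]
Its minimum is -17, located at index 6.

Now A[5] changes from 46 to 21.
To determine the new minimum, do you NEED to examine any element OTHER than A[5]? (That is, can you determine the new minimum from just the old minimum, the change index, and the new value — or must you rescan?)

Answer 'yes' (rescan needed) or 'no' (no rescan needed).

Old min = -17 at index 6
Change at index 5: 46 -> 21
Index 5 was NOT the min. New min = min(-17, 21). No rescan of other elements needed.
Needs rescan: no

Answer: no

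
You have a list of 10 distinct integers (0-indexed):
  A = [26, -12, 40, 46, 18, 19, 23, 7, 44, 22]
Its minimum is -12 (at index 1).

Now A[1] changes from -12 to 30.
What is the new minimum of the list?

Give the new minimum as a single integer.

Old min = -12 (at index 1)
Change: A[1] -12 -> 30
Changed element WAS the min. Need to check: is 30 still <= all others?
  Min of remaining elements: 7
  New min = min(30, 7) = 7

Answer: 7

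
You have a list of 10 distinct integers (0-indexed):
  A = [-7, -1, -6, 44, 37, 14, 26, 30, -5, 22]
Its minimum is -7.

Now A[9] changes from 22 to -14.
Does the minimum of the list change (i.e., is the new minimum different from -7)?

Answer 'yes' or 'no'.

Answer: yes

Derivation:
Old min = -7
Change: A[9] 22 -> -14
Changed element was NOT the min; min changes only if -14 < -7.
New min = -14; changed? yes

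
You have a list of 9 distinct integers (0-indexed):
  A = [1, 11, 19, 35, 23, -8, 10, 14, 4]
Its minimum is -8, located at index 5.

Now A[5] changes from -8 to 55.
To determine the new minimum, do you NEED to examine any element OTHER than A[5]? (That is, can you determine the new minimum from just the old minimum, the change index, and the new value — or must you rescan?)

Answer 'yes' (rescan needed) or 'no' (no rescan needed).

Answer: yes

Derivation:
Old min = -8 at index 5
Change at index 5: -8 -> 55
Index 5 WAS the min and new value 55 > old min -8. Must rescan other elements to find the new min.
Needs rescan: yes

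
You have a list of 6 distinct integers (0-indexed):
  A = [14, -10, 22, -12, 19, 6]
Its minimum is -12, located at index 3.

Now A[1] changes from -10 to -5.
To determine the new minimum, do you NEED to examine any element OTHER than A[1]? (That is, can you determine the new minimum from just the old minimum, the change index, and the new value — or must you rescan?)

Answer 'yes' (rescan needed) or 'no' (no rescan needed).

Old min = -12 at index 3
Change at index 1: -10 -> -5
Index 1 was NOT the min. New min = min(-12, -5). No rescan of other elements needed.
Needs rescan: no

Answer: no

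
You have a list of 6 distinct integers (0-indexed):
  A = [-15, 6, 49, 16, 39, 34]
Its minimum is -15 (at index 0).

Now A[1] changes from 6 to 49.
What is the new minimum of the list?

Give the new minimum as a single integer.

Old min = -15 (at index 0)
Change: A[1] 6 -> 49
Changed element was NOT the old min.
  New min = min(old_min, new_val) = min(-15, 49) = -15

Answer: -15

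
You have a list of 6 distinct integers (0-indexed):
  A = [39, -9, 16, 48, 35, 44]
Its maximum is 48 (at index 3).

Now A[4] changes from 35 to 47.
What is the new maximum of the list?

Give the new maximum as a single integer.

Answer: 48

Derivation:
Old max = 48 (at index 3)
Change: A[4] 35 -> 47
Changed element was NOT the old max.
  New max = max(old_max, new_val) = max(48, 47) = 48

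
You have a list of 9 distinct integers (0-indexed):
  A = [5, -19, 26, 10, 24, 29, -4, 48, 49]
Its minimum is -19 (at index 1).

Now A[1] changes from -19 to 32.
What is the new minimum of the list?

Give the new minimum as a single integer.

Old min = -19 (at index 1)
Change: A[1] -19 -> 32
Changed element WAS the min. Need to check: is 32 still <= all others?
  Min of remaining elements: -4
  New min = min(32, -4) = -4

Answer: -4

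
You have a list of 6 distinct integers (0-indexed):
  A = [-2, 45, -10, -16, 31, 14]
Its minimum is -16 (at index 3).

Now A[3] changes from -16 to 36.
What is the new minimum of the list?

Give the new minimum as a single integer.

Old min = -16 (at index 3)
Change: A[3] -16 -> 36
Changed element WAS the min. Need to check: is 36 still <= all others?
  Min of remaining elements: -10
  New min = min(36, -10) = -10

Answer: -10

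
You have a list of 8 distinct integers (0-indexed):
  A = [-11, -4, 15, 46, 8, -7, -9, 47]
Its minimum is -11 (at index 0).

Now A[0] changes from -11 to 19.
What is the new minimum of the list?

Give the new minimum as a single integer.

Answer: -9

Derivation:
Old min = -11 (at index 0)
Change: A[0] -11 -> 19
Changed element WAS the min. Need to check: is 19 still <= all others?
  Min of remaining elements: -9
  New min = min(19, -9) = -9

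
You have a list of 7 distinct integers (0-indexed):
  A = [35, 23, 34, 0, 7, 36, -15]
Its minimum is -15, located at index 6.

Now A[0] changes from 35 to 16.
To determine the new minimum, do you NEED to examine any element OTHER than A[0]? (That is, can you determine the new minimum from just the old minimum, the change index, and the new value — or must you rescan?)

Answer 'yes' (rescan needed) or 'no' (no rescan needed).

Answer: no

Derivation:
Old min = -15 at index 6
Change at index 0: 35 -> 16
Index 0 was NOT the min. New min = min(-15, 16). No rescan of other elements needed.
Needs rescan: no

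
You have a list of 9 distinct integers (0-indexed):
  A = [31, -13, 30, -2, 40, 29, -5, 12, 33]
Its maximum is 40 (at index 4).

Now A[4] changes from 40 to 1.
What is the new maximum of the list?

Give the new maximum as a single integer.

Old max = 40 (at index 4)
Change: A[4] 40 -> 1
Changed element WAS the max -> may need rescan.
  Max of remaining elements: 33
  New max = max(1, 33) = 33

Answer: 33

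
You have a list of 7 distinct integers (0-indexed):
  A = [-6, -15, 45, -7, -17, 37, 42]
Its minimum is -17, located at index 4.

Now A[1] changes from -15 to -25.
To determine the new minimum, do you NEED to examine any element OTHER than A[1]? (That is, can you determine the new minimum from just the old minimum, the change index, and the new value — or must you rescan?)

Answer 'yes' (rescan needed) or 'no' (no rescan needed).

Old min = -17 at index 4
Change at index 1: -15 -> -25
Index 1 was NOT the min. New min = min(-17, -25). No rescan of other elements needed.
Needs rescan: no

Answer: no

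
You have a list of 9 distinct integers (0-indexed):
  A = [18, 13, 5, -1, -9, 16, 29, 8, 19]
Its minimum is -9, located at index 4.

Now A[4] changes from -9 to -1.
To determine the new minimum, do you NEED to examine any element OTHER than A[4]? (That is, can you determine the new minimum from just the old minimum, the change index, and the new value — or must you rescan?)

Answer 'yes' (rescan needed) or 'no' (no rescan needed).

Old min = -9 at index 4
Change at index 4: -9 -> -1
Index 4 WAS the min and new value -1 > old min -9. Must rescan other elements to find the new min.
Needs rescan: yes

Answer: yes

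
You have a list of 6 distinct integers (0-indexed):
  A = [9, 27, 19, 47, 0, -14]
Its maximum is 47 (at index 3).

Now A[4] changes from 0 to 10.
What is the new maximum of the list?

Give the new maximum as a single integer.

Answer: 47

Derivation:
Old max = 47 (at index 3)
Change: A[4] 0 -> 10
Changed element was NOT the old max.
  New max = max(old_max, new_val) = max(47, 10) = 47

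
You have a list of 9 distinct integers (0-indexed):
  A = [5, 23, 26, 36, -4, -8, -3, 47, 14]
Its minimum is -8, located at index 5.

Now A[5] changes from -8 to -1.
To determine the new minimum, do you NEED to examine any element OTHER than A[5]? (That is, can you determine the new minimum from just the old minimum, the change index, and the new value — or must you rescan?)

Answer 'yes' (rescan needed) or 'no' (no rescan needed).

Old min = -8 at index 5
Change at index 5: -8 -> -1
Index 5 WAS the min and new value -1 > old min -8. Must rescan other elements to find the new min.
Needs rescan: yes

Answer: yes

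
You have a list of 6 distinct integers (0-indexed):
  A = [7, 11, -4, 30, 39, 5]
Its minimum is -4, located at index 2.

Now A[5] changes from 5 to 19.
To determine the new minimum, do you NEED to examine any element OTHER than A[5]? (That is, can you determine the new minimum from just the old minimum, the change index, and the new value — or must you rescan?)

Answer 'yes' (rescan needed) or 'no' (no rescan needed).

Answer: no

Derivation:
Old min = -4 at index 2
Change at index 5: 5 -> 19
Index 5 was NOT the min. New min = min(-4, 19). No rescan of other elements needed.
Needs rescan: no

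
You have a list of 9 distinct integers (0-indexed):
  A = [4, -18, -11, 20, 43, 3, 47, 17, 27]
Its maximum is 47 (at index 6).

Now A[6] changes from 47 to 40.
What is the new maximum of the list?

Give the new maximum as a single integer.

Old max = 47 (at index 6)
Change: A[6] 47 -> 40
Changed element WAS the max -> may need rescan.
  Max of remaining elements: 43
  New max = max(40, 43) = 43

Answer: 43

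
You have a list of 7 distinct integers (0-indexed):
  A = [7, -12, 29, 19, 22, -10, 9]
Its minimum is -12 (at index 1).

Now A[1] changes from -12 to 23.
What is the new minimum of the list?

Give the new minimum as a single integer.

Answer: -10

Derivation:
Old min = -12 (at index 1)
Change: A[1] -12 -> 23
Changed element WAS the min. Need to check: is 23 still <= all others?
  Min of remaining elements: -10
  New min = min(23, -10) = -10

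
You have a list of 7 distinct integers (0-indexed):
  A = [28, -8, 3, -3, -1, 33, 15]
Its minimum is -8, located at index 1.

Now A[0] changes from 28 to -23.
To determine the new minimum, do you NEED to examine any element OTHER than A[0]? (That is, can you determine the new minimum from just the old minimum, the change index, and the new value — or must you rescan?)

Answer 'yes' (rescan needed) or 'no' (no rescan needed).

Old min = -8 at index 1
Change at index 0: 28 -> -23
Index 0 was NOT the min. New min = min(-8, -23). No rescan of other elements needed.
Needs rescan: no

Answer: no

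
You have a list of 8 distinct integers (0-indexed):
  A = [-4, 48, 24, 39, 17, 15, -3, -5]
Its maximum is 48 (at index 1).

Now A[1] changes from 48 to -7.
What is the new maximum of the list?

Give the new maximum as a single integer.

Answer: 39

Derivation:
Old max = 48 (at index 1)
Change: A[1] 48 -> -7
Changed element WAS the max -> may need rescan.
  Max of remaining elements: 39
  New max = max(-7, 39) = 39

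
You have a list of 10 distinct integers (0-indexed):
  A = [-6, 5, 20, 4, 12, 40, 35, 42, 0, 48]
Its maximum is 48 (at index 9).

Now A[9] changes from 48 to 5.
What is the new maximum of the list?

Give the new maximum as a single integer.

Answer: 42

Derivation:
Old max = 48 (at index 9)
Change: A[9] 48 -> 5
Changed element WAS the max -> may need rescan.
  Max of remaining elements: 42
  New max = max(5, 42) = 42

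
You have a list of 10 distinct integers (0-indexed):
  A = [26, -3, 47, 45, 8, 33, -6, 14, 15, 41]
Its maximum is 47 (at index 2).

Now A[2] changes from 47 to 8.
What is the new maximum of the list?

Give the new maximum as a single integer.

Old max = 47 (at index 2)
Change: A[2] 47 -> 8
Changed element WAS the max -> may need rescan.
  Max of remaining elements: 45
  New max = max(8, 45) = 45

Answer: 45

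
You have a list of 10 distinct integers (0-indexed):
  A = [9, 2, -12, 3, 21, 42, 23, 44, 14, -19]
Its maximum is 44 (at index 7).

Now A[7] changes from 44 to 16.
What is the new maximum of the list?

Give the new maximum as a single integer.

Old max = 44 (at index 7)
Change: A[7] 44 -> 16
Changed element WAS the max -> may need rescan.
  Max of remaining elements: 42
  New max = max(16, 42) = 42

Answer: 42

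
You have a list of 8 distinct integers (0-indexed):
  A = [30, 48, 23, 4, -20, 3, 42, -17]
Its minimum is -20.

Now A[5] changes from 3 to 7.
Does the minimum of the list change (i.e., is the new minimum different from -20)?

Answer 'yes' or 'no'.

Answer: no

Derivation:
Old min = -20
Change: A[5] 3 -> 7
Changed element was NOT the min; min changes only if 7 < -20.
New min = -20; changed? no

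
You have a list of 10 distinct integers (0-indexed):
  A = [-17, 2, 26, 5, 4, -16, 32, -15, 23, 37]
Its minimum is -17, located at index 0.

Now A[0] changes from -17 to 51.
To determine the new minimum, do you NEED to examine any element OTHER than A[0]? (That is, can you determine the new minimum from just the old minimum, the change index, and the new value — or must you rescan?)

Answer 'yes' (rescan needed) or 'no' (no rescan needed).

Answer: yes

Derivation:
Old min = -17 at index 0
Change at index 0: -17 -> 51
Index 0 WAS the min and new value 51 > old min -17. Must rescan other elements to find the new min.
Needs rescan: yes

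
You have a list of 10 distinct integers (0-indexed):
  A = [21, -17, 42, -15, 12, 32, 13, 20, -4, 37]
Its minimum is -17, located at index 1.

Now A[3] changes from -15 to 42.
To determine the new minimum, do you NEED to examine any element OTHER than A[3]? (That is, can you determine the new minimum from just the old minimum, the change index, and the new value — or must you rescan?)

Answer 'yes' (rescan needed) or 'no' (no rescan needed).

Old min = -17 at index 1
Change at index 3: -15 -> 42
Index 3 was NOT the min. New min = min(-17, 42). No rescan of other elements needed.
Needs rescan: no

Answer: no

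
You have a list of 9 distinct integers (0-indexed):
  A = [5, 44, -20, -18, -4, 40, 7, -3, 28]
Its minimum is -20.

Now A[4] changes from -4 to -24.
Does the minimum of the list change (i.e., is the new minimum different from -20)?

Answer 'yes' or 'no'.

Answer: yes

Derivation:
Old min = -20
Change: A[4] -4 -> -24
Changed element was NOT the min; min changes only if -24 < -20.
New min = -24; changed? yes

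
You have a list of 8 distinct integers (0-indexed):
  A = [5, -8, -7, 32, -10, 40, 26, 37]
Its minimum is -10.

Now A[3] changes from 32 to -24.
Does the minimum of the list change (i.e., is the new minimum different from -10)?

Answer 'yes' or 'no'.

Old min = -10
Change: A[3] 32 -> -24
Changed element was NOT the min; min changes only if -24 < -10.
New min = -24; changed? yes

Answer: yes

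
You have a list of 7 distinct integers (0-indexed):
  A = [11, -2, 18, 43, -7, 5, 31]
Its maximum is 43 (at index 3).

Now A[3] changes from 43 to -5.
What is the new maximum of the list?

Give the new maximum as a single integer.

Old max = 43 (at index 3)
Change: A[3] 43 -> -5
Changed element WAS the max -> may need rescan.
  Max of remaining elements: 31
  New max = max(-5, 31) = 31

Answer: 31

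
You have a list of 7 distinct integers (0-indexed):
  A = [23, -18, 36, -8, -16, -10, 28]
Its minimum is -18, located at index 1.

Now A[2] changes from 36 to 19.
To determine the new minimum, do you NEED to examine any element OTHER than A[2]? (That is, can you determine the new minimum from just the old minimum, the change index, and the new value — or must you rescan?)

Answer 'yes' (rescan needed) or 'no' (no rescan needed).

Answer: no

Derivation:
Old min = -18 at index 1
Change at index 2: 36 -> 19
Index 2 was NOT the min. New min = min(-18, 19). No rescan of other elements needed.
Needs rescan: no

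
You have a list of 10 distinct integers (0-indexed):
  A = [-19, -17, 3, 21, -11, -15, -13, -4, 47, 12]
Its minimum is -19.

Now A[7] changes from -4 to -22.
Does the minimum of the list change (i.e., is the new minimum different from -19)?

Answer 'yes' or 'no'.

Answer: yes

Derivation:
Old min = -19
Change: A[7] -4 -> -22
Changed element was NOT the min; min changes only if -22 < -19.
New min = -22; changed? yes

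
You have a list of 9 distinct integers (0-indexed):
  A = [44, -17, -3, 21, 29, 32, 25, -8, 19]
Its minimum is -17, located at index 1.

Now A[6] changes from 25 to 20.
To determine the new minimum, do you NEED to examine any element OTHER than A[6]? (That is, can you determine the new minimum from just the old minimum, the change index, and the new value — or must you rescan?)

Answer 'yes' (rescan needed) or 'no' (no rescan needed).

Old min = -17 at index 1
Change at index 6: 25 -> 20
Index 6 was NOT the min. New min = min(-17, 20). No rescan of other elements needed.
Needs rescan: no

Answer: no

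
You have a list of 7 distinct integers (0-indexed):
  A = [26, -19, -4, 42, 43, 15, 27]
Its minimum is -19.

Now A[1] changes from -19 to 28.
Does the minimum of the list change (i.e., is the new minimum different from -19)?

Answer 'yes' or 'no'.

Old min = -19
Change: A[1] -19 -> 28
Changed element was the min; new min must be rechecked.
New min = -4; changed? yes

Answer: yes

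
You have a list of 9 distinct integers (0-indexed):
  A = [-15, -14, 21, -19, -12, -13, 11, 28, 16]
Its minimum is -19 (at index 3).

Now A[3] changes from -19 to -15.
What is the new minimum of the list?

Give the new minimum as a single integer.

Answer: -15

Derivation:
Old min = -19 (at index 3)
Change: A[3] -19 -> -15
Changed element WAS the min. Need to check: is -15 still <= all others?
  Min of remaining elements: -15
  New min = min(-15, -15) = -15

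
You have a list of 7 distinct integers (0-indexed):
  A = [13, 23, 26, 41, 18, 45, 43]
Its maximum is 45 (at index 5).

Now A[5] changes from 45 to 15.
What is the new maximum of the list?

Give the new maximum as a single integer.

Answer: 43

Derivation:
Old max = 45 (at index 5)
Change: A[5] 45 -> 15
Changed element WAS the max -> may need rescan.
  Max of remaining elements: 43
  New max = max(15, 43) = 43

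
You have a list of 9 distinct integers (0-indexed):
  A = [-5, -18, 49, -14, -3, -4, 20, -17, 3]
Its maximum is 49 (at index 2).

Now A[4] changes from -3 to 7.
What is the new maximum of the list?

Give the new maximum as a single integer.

Old max = 49 (at index 2)
Change: A[4] -3 -> 7
Changed element was NOT the old max.
  New max = max(old_max, new_val) = max(49, 7) = 49

Answer: 49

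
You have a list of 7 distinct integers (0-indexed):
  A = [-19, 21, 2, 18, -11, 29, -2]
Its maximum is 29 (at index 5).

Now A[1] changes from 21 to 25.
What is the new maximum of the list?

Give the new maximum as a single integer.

Old max = 29 (at index 5)
Change: A[1] 21 -> 25
Changed element was NOT the old max.
  New max = max(old_max, new_val) = max(29, 25) = 29

Answer: 29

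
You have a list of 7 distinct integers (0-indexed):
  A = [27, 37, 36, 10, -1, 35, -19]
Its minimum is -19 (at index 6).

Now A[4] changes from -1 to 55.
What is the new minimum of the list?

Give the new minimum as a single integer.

Old min = -19 (at index 6)
Change: A[4] -1 -> 55
Changed element was NOT the old min.
  New min = min(old_min, new_val) = min(-19, 55) = -19

Answer: -19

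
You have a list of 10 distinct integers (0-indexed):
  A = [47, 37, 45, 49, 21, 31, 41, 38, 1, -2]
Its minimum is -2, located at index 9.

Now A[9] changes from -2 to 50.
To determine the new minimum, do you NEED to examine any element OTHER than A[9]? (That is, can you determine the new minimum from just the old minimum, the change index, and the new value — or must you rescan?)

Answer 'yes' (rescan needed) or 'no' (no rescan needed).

Old min = -2 at index 9
Change at index 9: -2 -> 50
Index 9 WAS the min and new value 50 > old min -2. Must rescan other elements to find the new min.
Needs rescan: yes

Answer: yes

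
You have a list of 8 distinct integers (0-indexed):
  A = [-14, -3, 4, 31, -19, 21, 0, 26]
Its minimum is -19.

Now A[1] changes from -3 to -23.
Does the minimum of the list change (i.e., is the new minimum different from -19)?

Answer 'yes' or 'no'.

Answer: yes

Derivation:
Old min = -19
Change: A[1] -3 -> -23
Changed element was NOT the min; min changes only if -23 < -19.
New min = -23; changed? yes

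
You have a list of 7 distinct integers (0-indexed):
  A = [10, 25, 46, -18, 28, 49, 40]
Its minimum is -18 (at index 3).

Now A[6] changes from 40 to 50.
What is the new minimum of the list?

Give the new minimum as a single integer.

Answer: -18

Derivation:
Old min = -18 (at index 3)
Change: A[6] 40 -> 50
Changed element was NOT the old min.
  New min = min(old_min, new_val) = min(-18, 50) = -18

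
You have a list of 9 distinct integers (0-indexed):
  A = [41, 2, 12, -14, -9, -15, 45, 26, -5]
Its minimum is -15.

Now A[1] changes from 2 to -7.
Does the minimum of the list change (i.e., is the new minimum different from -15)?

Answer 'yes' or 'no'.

Old min = -15
Change: A[1] 2 -> -7
Changed element was NOT the min; min changes only if -7 < -15.
New min = -15; changed? no

Answer: no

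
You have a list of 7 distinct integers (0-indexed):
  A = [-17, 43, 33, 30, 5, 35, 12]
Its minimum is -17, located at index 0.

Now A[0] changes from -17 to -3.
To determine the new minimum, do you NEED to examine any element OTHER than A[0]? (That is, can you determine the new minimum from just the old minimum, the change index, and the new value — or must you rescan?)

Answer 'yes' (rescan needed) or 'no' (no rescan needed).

Answer: yes

Derivation:
Old min = -17 at index 0
Change at index 0: -17 -> -3
Index 0 WAS the min and new value -3 > old min -17. Must rescan other elements to find the new min.
Needs rescan: yes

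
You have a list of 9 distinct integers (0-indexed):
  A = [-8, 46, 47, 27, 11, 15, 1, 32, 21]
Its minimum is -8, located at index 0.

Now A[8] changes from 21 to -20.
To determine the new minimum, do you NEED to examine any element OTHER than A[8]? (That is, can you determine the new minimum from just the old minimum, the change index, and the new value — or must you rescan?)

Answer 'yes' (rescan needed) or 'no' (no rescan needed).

Old min = -8 at index 0
Change at index 8: 21 -> -20
Index 8 was NOT the min. New min = min(-8, -20). No rescan of other elements needed.
Needs rescan: no

Answer: no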